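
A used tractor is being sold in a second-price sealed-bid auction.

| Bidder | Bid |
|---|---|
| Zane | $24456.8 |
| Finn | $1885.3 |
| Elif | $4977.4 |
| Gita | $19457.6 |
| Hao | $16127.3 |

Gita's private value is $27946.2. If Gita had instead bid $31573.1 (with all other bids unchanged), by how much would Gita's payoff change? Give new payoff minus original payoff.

The highest bid among the other bidders is $24456.8; Gita's bid doesn't change that.
Original bid $19457.6: Gita is not highest (top rival bid is $24456.8); payoff $0.
Alternative bid $31573.1: Gita is highest, pays the top rival bid $24456.8; payoff $27946.2 − $24456.8 = $3489.4.
Change in payoff = $3489.4 − ($0) = $3489.4.

$3489.4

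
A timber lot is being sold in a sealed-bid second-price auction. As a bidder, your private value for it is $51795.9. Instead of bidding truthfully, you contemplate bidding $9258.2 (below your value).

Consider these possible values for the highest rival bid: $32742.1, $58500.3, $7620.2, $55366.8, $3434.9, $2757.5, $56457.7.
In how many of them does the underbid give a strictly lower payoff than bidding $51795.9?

1

The deviation hurts exactly when the highest competing bid lies strictly between $9258.2 and $51795.9 — underbidding then forfeits a profitable win.
$32742.1: inside the interval → strictly worse (loss $19053.8).
$58500.3: above both → same outcome either way.
$7620.2: below both → same outcome either way.
$55366.8: above both → same outcome either way.
$3434.9: below both → same outcome either way.
$2757.5: below both → same outcome either way.
$56457.7: above both → same outcome either way.
Count: 1.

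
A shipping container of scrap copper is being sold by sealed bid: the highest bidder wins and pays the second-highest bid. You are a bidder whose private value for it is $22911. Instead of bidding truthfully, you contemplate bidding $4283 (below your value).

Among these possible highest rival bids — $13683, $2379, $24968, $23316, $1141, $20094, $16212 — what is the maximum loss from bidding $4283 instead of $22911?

$13683: truthful gives $9228, deviation gives $0 → loss $9228.
$2379: same outcome either way → loss $0.
$24968: same outcome either way → loss $0.
$23316: same outcome either way → loss $0.
$1141: same outcome either way → loss $0.
$20094: truthful gives $2817, deviation gives $0 → loss $2817.
$16212: truthful gives $6699, deviation gives $0 → loss $6699.
Maximum loss: $9228.

$9228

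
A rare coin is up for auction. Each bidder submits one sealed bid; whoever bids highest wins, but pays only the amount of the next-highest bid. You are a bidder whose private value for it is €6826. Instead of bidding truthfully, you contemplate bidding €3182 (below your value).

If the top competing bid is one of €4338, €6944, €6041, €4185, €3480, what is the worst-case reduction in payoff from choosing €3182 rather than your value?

€3346

€4338: truthful gives €2488, deviation gives €0 → loss €2488.
€6944: same outcome either way → loss €0.
€6041: truthful gives €785, deviation gives €0 → loss €785.
€4185: truthful gives €2641, deviation gives €0 → loss €2641.
€3480: truthful gives €3346, deviation gives €0 → loss €3346.
Maximum loss: €3346.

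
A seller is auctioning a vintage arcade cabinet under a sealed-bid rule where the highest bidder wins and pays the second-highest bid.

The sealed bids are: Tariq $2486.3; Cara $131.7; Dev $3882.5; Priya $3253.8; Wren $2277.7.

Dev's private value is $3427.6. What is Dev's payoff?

Highest bid: Dev at $3882.5, so Dev wins.
Second-highest bid: Priya at $3253.8 — that is the price the winner pays.
Dev's payoff = value − price = $3427.6 − $3253.8 = $173.8.

$173.8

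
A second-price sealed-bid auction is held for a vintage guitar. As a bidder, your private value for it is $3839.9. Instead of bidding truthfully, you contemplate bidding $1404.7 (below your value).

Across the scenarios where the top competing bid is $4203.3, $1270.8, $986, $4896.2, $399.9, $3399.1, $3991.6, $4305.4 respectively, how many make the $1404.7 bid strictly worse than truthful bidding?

The deviation hurts exactly when the highest competing bid lies strictly between $1404.7 and $3839.9 — underbidding then forfeits a profitable win.
$4203.3: above both → same outcome either way.
$1270.8: below both → same outcome either way.
$986: below both → same outcome either way.
$4896.2: above both → same outcome either way.
$399.9: below both → same outcome either way.
$3399.1: inside the interval → strictly worse (loss $440.8).
$3991.6: above both → same outcome either way.
$4305.4: above both → same outcome either way.
Count: 1.

1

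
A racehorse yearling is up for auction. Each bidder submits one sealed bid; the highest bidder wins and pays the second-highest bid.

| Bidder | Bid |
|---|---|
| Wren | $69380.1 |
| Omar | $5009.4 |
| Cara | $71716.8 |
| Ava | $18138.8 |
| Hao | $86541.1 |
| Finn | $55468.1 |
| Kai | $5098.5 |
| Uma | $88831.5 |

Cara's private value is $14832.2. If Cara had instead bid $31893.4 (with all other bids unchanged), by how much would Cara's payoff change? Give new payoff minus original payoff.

The highest bid among the other bidders is $88831.5; Cara's bid doesn't change that.
Original bid $71716.8: Cara is not highest (top rival bid is $88831.5); payoff $0.
Alternative bid $31893.4: Cara is not highest (top rival bid is $88831.5); payoff $0.
Change in payoff = $0 − ($0) = $0.

$0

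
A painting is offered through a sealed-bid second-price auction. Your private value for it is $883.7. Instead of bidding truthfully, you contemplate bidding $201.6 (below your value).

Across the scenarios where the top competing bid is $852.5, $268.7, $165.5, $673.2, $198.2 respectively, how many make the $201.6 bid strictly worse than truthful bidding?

The deviation hurts exactly when the highest competing bid lies strictly between $201.6 and $883.7 — underbidding then forfeits a profitable win.
$852.5: inside the interval → strictly worse (loss $31.2).
$268.7: inside the interval → strictly worse (loss $615).
$165.5: below both → same outcome either way.
$673.2: inside the interval → strictly worse (loss $210.5).
$198.2: below both → same outcome either way.
Count: 3.

3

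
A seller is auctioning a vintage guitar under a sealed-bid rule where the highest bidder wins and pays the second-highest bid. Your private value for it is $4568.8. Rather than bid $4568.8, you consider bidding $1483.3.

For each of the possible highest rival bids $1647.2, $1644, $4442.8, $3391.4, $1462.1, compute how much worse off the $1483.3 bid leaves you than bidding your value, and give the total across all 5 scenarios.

$7149.8

The deviation costs you only when the competing bid falls strictly between $1483.3 and $4568.8; elsewhere both bids give the same outcome.
$1647.2: truthful payoff $2921.6, deviation payoff $0 → loss $2921.6.
$1644: truthful payoff $2924.8, deviation payoff $0 → loss $2924.8.
$4442.8: truthful payoff $126, deviation payoff $0 → loss $126.
$3391.4: truthful payoff $1177.4, deviation payoff $0 → loss $1177.4.
$1462.1: outcomes coincide → loss $0.
Total loss = $2921.6 + $2924.8 + $126 + $1177.4 = $7149.8.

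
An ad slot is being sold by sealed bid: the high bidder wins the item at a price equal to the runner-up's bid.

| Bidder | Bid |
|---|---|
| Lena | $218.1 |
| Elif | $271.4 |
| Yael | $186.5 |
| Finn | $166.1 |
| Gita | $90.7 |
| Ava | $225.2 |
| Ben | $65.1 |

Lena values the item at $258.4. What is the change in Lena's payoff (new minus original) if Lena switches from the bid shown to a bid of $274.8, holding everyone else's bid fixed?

−$13

The highest bid among the other bidders is $271.4; Lena's bid doesn't change that.
Original bid $218.1: Lena is not highest (top rival bid is $271.4); payoff $0.
Alternative bid $274.8: Lena is highest, pays the top rival bid $271.4; payoff $258.4 − $271.4 = −$13.
Change in payoff = −$13 − ($0) = −$13.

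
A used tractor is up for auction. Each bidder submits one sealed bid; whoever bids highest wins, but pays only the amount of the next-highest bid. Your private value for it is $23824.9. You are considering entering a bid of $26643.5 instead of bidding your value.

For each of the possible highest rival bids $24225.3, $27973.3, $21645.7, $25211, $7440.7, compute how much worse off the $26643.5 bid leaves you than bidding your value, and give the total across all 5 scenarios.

The deviation costs you only when the competing bid falls strictly between $23824.9 and $26643.5; elsewhere both bids give the same outcome.
$24225.3: truthful payoff $0, deviation payoff −$400.4 → loss $400.4.
$27973.3: outcomes coincide → loss $0.
$21645.7: outcomes coincide → loss $0.
$25211: truthful payoff $0, deviation payoff −$1386.1 → loss $1386.1.
$7440.7: outcomes coincide → loss $0.
Total loss = $400.4 + $1386.1 = $1786.5.

$1786.5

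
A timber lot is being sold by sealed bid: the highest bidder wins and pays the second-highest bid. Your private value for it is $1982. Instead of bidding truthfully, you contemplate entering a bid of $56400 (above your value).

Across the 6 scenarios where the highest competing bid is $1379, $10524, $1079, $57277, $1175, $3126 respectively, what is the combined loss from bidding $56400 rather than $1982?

$9686

The deviation costs you only when the competing bid falls strictly between $1982 and $56400; elsewhere both bids give the same outcome.
$1379: outcomes coincide → loss $0.
$10524: truthful payoff $0, deviation payoff −$8542 → loss $8542.
$1079: outcomes coincide → loss $0.
$57277: outcomes coincide → loss $0.
$1175: outcomes coincide → loss $0.
$3126: truthful payoff $0, deviation payoff −$1144 → loss $1144.
Total loss = $8542 + $1144 = $9686.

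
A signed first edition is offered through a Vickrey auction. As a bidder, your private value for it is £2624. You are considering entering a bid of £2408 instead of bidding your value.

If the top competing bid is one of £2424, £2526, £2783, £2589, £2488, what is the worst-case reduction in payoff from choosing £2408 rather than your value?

£200

£2424: truthful gives £200, deviation gives £0 → loss £200.
£2526: truthful gives £98, deviation gives £0 → loss £98.
£2783: same outcome either way → loss £0.
£2589: truthful gives £35, deviation gives £0 → loss £35.
£2488: truthful gives £136, deviation gives £0 → loss £136.
Maximum loss: £200.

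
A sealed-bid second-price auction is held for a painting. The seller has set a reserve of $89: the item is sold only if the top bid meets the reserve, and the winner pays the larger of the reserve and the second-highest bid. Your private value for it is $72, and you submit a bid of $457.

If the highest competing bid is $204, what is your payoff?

Your bid $457 is the highest and exceeds the reserve.
Price = max(second-highest bid, reserve) = max($204, $89) = $204.
Payoff = $72 − $204 = −$132.

−$132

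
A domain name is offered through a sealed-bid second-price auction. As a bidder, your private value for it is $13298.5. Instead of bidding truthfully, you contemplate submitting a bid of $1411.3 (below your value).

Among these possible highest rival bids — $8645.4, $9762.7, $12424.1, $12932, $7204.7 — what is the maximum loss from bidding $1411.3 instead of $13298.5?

$8645.4: truthful gives $4653.1, deviation gives $0 → loss $4653.1.
$9762.7: truthful gives $3535.8, deviation gives $0 → loss $3535.8.
$12424.1: truthful gives $874.4, deviation gives $0 → loss $874.4.
$12932: truthful gives $366.5, deviation gives $0 → loss $366.5.
$7204.7: truthful gives $6093.8, deviation gives $0 → loss $6093.8.
Maximum loss: $6093.8.

$6093.8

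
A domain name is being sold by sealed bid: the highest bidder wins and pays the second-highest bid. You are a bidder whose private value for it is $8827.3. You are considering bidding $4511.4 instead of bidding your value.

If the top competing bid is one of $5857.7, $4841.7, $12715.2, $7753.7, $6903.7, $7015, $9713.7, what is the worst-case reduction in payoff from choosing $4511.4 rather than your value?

$3985.6

$5857.7: truthful gives $2969.6, deviation gives $0 → loss $2969.6.
$4841.7: truthful gives $3985.6, deviation gives $0 → loss $3985.6.
$12715.2: same outcome either way → loss $0.
$7753.7: truthful gives $1073.6, deviation gives $0 → loss $1073.6.
$6903.7: truthful gives $1923.6, deviation gives $0 → loss $1923.6.
$7015: truthful gives $1812.3, deviation gives $0 → loss $1812.3.
$9713.7: same outcome either way → loss $0.
Maximum loss: $3985.6.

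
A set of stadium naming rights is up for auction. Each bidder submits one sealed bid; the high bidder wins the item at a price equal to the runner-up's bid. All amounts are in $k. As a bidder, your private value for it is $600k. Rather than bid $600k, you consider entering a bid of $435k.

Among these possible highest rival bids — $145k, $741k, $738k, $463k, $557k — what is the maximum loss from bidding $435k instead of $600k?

$145k: same outcome either way → loss $0k.
$741k: same outcome either way → loss $0k.
$738k: same outcome either way → loss $0k.
$463k: truthful gives $137k, deviation gives $0k → loss $137k.
$557k: truthful gives $43k, deviation gives $0k → loss $43k.
Maximum loss: $137k.

$137k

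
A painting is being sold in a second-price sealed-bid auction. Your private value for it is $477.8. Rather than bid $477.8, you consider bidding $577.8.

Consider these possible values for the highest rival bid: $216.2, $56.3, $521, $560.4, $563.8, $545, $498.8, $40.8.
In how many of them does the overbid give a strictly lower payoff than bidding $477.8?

5

The deviation hurts exactly when the highest competing bid lies strictly between $477.8 and $577.8 — overbidding then wins at a price above your value.
$216.2: below both → same outcome either way.
$56.3: below both → same outcome either way.
$521: inside the interval → strictly worse (loss $43.2).
$560.4: inside the interval → strictly worse (loss $82.6).
$563.8: inside the interval → strictly worse (loss $86).
$545: inside the interval → strictly worse (loss $67.2).
$498.8: inside the interval → strictly worse (loss $21).
$40.8: below both → same outcome either way.
Count: 5.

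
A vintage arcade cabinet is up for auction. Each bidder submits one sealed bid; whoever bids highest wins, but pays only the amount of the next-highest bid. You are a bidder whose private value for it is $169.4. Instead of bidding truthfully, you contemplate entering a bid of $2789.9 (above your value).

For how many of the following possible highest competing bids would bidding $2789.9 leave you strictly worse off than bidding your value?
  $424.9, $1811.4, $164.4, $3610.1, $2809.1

The deviation hurts exactly when the highest competing bid lies strictly between $169.4 and $2789.9 — overbidding then wins at a price above your value.
$424.9: inside the interval → strictly worse (loss $255.5).
$1811.4: inside the interval → strictly worse (loss $1642).
$164.4: below both → same outcome either way.
$3610.1: above both → same outcome either way.
$2809.1: above both → same outcome either way.
Count: 2.

2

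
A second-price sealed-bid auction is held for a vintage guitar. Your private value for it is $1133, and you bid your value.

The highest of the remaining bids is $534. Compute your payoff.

$599

Your bid $1133 exceeds the highest competing bid $534, so you win.
In a second-price auction the winner pays the second-highest bid, $534.
Payoff = value − price = $1133 − $534 = $599.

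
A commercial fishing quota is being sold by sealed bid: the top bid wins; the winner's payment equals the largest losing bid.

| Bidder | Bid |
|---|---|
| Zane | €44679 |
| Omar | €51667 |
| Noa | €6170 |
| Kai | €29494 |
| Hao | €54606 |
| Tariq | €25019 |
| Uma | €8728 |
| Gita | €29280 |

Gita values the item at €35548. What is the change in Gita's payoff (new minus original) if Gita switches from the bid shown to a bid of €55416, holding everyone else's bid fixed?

The highest bid among the other bidders is €54606; Gita's bid doesn't change that.
Original bid €29280: Gita is not highest (top rival bid is €54606); payoff €0.
Alternative bid €55416: Gita is highest, pays the top rival bid €54606; payoff €35548 − €54606 = −€19058.
Change in payoff = −€19058 − (€0) = −€19058.

−€19058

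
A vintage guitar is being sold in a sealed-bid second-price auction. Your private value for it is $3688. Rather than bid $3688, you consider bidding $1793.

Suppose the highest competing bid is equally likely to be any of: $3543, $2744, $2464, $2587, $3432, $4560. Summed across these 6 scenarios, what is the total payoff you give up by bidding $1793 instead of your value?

$3670

The deviation costs you only when the competing bid falls strictly between $1793 and $3688; elsewhere both bids give the same outcome.
$3543: truthful payoff $145, deviation payoff $0 → loss $145.
$2744: truthful payoff $944, deviation payoff $0 → loss $944.
$2464: truthful payoff $1224, deviation payoff $0 → loss $1224.
$2587: truthful payoff $1101, deviation payoff $0 → loss $1101.
$3432: truthful payoff $256, deviation payoff $0 → loss $256.
$4560: outcomes coincide → loss $0.
Total loss = $145 + $944 + $1224 + $1101 + $256 = $3670.
Because the price is fixed by the runner-up's bid, deviating from your value can only change a good outcome into a bad one — never the reverse.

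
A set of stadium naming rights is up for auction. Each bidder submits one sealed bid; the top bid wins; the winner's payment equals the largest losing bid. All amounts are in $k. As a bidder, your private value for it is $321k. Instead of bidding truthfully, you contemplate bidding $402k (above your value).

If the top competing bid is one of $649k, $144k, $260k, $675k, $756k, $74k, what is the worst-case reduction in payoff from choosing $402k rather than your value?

$649k: same outcome either way → loss $0k.
$144k: same outcome either way → loss $0k.
$260k: same outcome either way → loss $0k.
$675k: same outcome either way → loss $0k.
$756k: same outcome either way → loss $0k.
$74k: same outcome either way → loss $0k.
Maximum loss: $0k.

$0k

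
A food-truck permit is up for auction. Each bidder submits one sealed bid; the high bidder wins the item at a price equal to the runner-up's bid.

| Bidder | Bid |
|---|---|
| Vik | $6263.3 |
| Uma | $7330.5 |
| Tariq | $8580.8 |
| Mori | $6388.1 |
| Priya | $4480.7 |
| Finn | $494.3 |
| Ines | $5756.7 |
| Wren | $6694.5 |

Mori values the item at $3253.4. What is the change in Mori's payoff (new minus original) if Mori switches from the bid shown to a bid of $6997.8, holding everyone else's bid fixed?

The highest bid among the other bidders is $8580.8; Mori's bid doesn't change that.
Original bid $6388.1: Mori is not highest (top rival bid is $8580.8); payoff $0.
Alternative bid $6997.8: Mori is not highest (top rival bid is $8580.8); payoff $0.
Change in payoff = $0 − ($0) = $0.

$0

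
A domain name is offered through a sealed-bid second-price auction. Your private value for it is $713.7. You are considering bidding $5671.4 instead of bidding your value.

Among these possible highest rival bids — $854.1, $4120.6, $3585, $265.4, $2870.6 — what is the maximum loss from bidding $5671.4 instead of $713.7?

$3406.9

$854.1: truthful gives $0, deviation gives −$140.4 → loss $140.4.
$4120.6: truthful gives $0, deviation gives −$3406.9 → loss $3406.9.
$3585: truthful gives $0, deviation gives −$2871.3 → loss $2871.3.
$265.4: same outcome either way → loss $0.
$2870.6: truthful gives $0, deviation gives −$2156.9 → loss $2156.9.
Maximum loss: $3406.9.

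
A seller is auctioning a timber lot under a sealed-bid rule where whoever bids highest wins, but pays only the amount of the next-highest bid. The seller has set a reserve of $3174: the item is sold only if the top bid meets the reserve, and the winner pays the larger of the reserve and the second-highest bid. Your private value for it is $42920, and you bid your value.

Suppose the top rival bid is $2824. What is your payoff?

$39746

Your bid $42920 is the highest and exceeds the reserve.
Price = max(second-highest bid, reserve) = max($2824, $3174) = $3174.
Payoff = $42920 − $3174 = $39746.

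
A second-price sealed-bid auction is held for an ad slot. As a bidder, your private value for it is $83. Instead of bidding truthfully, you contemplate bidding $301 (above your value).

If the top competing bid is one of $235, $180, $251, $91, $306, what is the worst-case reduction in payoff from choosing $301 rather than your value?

$235: truthful gives $0, deviation gives −$152 → loss $152.
$180: truthful gives $0, deviation gives −$97 → loss $97.
$251: truthful gives $0, deviation gives −$168 → loss $168.
$91: truthful gives $0, deviation gives −$8 → loss $8.
$306: same outcome either way → loss $0.
Maximum loss: $168.

$168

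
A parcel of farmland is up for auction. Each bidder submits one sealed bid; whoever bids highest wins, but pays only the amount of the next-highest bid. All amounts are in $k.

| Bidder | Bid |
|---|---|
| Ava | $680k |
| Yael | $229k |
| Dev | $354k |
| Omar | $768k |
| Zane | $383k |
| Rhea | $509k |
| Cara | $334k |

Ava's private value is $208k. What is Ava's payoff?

$0k

Highest bid: Omar at $768k, so Omar wins.
Second-highest bid: Ava at $680k — that is the price the winner pays.
Ava did not win, so Ava pays nothing and receives nothing: payoff $0k.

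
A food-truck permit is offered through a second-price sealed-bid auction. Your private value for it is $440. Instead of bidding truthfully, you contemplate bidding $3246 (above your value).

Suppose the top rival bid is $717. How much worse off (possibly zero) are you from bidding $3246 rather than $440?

$277

Bidding your value $440: you lose (since $440 < $717). Payoff $0.
Bidding $3246: you win and pay $717. Payoff $440 − $717 = −$277.
The competing bid $717 lies between your value and your inflated bid, so overbidding wins an item priced above your value.
Loss from deviating = $0 − (−$277) = $277.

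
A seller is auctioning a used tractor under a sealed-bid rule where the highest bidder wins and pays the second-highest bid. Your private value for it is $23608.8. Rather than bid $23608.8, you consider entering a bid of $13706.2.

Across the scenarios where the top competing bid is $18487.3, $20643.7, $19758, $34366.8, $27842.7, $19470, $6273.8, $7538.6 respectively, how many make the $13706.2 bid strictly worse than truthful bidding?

4

The deviation hurts exactly when the highest competing bid lies strictly between $13706.2 and $23608.8 — underbidding then forfeits a profitable win.
$18487.3: inside the interval → strictly worse (loss $5121.5).
$20643.7: inside the interval → strictly worse (loss $2965.1).
$19758: inside the interval → strictly worse (loss $3850.8).
$34366.8: above both → same outcome either way.
$27842.7: above both → same outcome either way.
$19470: inside the interval → strictly worse (loss $4138.8).
$6273.8: below both → same outcome either way.
$7538.6: below both → same outcome either way.
Count: 4.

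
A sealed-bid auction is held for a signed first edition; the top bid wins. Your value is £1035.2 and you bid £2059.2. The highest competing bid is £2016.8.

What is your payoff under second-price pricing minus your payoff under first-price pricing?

£42.4

You have the highest bid, so you win under either rule.
Second-price: pay £2016.8 → payoff −£981.6.
First-price: pay your own bid £2059.2 → payoff −£1024.
Difference = −£981.6 − (−£1024) = £42.4.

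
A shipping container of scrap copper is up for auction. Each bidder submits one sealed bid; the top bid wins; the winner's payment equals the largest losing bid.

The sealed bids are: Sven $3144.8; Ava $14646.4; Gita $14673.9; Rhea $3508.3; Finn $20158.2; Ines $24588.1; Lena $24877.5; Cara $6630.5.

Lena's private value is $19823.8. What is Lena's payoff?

Highest bid: Lena at $24877.5, so Lena wins.
Second-highest bid: Ines at $24588.1 — that is the price the winner pays.
Lena's payoff = value − price = $19823.8 − $24588.1 = −$4764.3.

−$4764.3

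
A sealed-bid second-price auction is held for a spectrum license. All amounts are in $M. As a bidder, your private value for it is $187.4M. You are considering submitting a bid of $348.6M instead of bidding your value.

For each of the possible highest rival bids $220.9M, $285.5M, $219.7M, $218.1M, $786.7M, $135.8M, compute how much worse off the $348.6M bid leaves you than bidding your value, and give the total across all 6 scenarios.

$194.6M

The deviation costs you only when the competing bid falls strictly between $187.4M and $348.6M; elsewhere both bids give the same outcome.
$220.9M: truthful payoff $0M, deviation payoff −$33.5M → loss $33.5M.
$285.5M: truthful payoff $0M, deviation payoff −$98.1M → loss $98.1M.
$219.7M: truthful payoff $0M, deviation payoff −$32.3M → loss $32.3M.
$218.1M: truthful payoff $0M, deviation payoff −$30.7M → loss $30.7M.
$786.7M: outcomes coincide → loss $0M.
$135.8M: outcomes coincide → loss $0M.
Total loss = $33.5M + $98.1M + $32.3M + $30.7M = $194.6M.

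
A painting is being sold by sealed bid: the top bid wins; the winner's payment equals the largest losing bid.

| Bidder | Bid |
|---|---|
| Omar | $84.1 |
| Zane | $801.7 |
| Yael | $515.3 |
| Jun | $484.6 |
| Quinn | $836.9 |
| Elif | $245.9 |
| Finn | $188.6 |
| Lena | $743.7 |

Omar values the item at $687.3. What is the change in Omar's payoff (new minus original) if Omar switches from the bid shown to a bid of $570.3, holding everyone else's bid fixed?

$0

The highest bid among the other bidders is $836.9; Omar's bid doesn't change that.
Original bid $84.1: Omar is not highest (top rival bid is $836.9); payoff $0.
Alternative bid $570.3: Omar is not highest (top rival bid is $836.9); payoff $0.
Change in payoff = $0 − ($0) = $0.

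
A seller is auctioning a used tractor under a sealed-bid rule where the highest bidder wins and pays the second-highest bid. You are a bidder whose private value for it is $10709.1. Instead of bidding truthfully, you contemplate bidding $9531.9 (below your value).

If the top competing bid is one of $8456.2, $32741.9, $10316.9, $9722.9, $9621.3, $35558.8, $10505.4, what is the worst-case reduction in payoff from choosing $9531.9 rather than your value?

$8456.2: same outcome either way → loss $0.
$32741.9: same outcome either way → loss $0.
$10316.9: truthful gives $392.2, deviation gives $0 → loss $392.2.
$9722.9: truthful gives $986.2, deviation gives $0 → loss $986.2.
$9621.3: truthful gives $1087.8, deviation gives $0 → loss $1087.8.
$35558.8: same outcome either way → loss $0.
$10505.4: truthful gives $203.7, deviation gives $0 → loss $203.7.
Maximum loss: $1087.8.

$1087.8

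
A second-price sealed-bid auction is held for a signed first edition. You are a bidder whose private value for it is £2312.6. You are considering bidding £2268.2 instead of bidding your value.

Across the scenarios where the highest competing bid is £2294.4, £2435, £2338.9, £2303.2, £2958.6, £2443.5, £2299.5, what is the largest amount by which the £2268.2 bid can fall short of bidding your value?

£2294.4: truthful gives £18.2, deviation gives £0 → loss £18.2.
£2435: same outcome either way → loss £0.
£2338.9: same outcome either way → loss £0.
£2303.2: truthful gives £9.4, deviation gives £0 → loss £9.4.
£2958.6: same outcome either way → loss £0.
£2443.5: same outcome either way → loss £0.
£2299.5: truthful gives £13.1, deviation gives £0 → loss £13.1.
Maximum loss: £18.2.

£18.2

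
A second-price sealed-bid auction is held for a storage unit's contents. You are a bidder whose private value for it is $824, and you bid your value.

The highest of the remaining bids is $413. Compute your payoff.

Your bid $824 exceeds the highest competing bid $413, so you win.
In a second-price auction the winner pays the second-highest bid, $413.
Payoff = value − price = $824 − $413 = $411.

$411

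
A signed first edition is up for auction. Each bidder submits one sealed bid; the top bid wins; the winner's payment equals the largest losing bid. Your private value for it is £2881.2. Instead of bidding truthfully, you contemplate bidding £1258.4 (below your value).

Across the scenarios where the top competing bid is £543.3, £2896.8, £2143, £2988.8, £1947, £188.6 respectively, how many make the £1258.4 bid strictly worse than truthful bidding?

2

The deviation hurts exactly when the highest competing bid lies strictly between £1258.4 and £2881.2 — underbidding then forfeits a profitable win.
£543.3: below both → same outcome either way.
£2896.8: above both → same outcome either way.
£2143: inside the interval → strictly worse (loss £738.2).
£2988.8: above both → same outcome either way.
£1947: inside the interval → strictly worse (loss £934.2).
£188.6: below both → same outcome either way.
Count: 2.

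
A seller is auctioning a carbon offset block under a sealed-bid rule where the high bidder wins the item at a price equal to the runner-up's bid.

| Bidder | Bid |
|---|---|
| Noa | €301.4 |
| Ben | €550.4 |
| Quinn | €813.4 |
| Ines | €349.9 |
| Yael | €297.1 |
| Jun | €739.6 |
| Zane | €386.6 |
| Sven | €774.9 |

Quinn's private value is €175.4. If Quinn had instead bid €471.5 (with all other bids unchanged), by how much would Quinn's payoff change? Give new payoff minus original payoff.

The highest bid among the other bidders is €774.9; Quinn's bid doesn't change that.
Original bid €813.4: Quinn is highest, pays the top rival bid €774.9; payoff €175.4 − €774.9 = −€599.5.
Alternative bid €471.5: Quinn is not highest (top rival bid is €774.9); payoff €0.
Change in payoff = €0 − (−€599.5) = €599.5.

€599.5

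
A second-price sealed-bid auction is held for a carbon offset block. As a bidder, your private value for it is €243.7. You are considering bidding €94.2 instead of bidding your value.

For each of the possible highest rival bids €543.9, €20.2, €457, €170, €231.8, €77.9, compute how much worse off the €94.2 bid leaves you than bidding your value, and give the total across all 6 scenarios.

The deviation costs you only when the competing bid falls strictly between €94.2 and €243.7; elsewhere both bids give the same outcome.
€543.9: outcomes coincide → loss €0.
€20.2: outcomes coincide → loss €0.
€457: outcomes coincide → loss €0.
€170: truthful payoff €73.7, deviation payoff €0 → loss €73.7.
€231.8: truthful payoff €11.9, deviation payoff €0 → loss €11.9.
€77.9: outcomes coincide → loss €0.
Total loss = €73.7 + €11.9 = €85.6.
Truthful bidding weakly dominates here: raising your bid can only win items priced above your value, and lowering it can only forfeit items priced below.

€85.6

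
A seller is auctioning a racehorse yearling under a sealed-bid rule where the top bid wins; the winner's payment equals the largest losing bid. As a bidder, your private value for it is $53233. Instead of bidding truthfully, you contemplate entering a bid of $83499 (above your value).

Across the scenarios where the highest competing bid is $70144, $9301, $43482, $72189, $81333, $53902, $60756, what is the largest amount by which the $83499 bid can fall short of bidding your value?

$70144: truthful gives $0, deviation gives −$16911 → loss $16911.
$9301: same outcome either way → loss $0.
$43482: same outcome either way → loss $0.
$72189: truthful gives $0, deviation gives −$18956 → loss $18956.
$81333: truthful gives $0, deviation gives −$28100 → loss $28100.
$53902: truthful gives $0, deviation gives −$669 → loss $669.
$60756: truthful gives $0, deviation gives −$7523 → loss $7523.
Maximum loss: $28100.

$28100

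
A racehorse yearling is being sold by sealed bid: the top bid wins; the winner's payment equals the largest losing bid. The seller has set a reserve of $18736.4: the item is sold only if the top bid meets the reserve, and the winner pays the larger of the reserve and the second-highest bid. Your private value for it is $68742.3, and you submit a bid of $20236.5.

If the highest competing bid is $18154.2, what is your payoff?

Your bid $20236.5 is the highest and exceeds the reserve.
Price = max(second-highest bid, reserve) = max($18154.2, $18736.4) = $18736.4.
Payoff = $68742.3 − $18736.4 = $50005.9.

$50005.9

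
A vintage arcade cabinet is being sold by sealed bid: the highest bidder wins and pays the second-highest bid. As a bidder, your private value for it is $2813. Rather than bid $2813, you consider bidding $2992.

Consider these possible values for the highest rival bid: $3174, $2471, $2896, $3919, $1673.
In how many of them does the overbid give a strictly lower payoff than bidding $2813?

1

The deviation hurts exactly when the highest competing bid lies strictly between $2813 and $2992 — overbidding then wins at a price above your value.
$3174: above both → same outcome either way.
$2471: below both → same outcome either way.
$2896: inside the interval → strictly worse (loss $83).
$3919: above both → same outcome either way.
$1673: below both → same outcome either way.
Count: 1.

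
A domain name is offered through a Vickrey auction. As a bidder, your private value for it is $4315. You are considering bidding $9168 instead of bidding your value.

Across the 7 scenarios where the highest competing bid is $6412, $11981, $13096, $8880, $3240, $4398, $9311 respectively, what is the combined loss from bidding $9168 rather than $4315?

The deviation costs you only when the competing bid falls strictly between $4315 and $9168; elsewhere both bids give the same outcome.
$6412: truthful payoff $0, deviation payoff −$2097 → loss $2097.
$11981: outcomes coincide → loss $0.
$13096: outcomes coincide → loss $0.
$8880: truthful payoff $0, deviation payoff −$4565 → loss $4565.
$3240: outcomes coincide → loss $0.
$4398: truthful payoff $0, deviation payoff −$83 → loss $83.
$9311: outcomes coincide → loss $0.
Total loss = $2097 + $4565 + $83 = $6745.
Truthful bidding weakly dominates here: raising your bid can only win items priced above your value, and lowering it can only forfeit items priced below.

$6745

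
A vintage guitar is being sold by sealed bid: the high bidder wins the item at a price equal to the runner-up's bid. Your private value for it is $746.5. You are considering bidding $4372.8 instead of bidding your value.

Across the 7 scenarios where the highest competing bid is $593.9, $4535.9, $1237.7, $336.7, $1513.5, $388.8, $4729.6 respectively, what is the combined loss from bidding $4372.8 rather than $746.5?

The deviation costs you only when the competing bid falls strictly between $746.5 and $4372.8; elsewhere both bids give the same outcome.
$593.9: outcomes coincide → loss $0.
$4535.9: outcomes coincide → loss $0.
$1237.7: truthful payoff $0, deviation payoff −$491.2 → loss $491.2.
$336.7: outcomes coincide → loss $0.
$1513.5: truthful payoff $0, deviation payoff −$767 → loss $767.
$388.8: outcomes coincide → loss $0.
$4729.6: outcomes coincide → loss $0.
Total loss = $491.2 + $767 = $1258.2.

$1258.2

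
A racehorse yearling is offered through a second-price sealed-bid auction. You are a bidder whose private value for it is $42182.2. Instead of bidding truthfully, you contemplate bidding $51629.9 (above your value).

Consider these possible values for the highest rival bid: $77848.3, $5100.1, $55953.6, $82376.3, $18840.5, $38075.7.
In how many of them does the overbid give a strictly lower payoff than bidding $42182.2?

0

The deviation hurts exactly when the highest competing bid lies strictly between $42182.2 and $51629.9 — overbidding then wins at a price above your value.
$77848.3: above both → same outcome either way.
$5100.1: below both → same outcome either way.
$55953.6: above both → same outcome either way.
$82376.3: above both → same outcome either way.
$18840.5: below both → same outcome either way.
$38075.7: below both → same outcome either way.
Count: 0.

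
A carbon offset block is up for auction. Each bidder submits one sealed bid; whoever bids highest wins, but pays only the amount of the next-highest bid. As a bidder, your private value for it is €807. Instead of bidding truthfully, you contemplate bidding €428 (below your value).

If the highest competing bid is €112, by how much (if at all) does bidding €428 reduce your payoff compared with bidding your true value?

Bidding your value €807: you win (since €807 > €112) and pay €112. Payoff €695.
Bidding €428: you win and pay €112. Payoff €807 − €112 = €695.
Difference = €695 − €695 = €0; both bids lead to the same outcome because the competing bid is below both your value and your alternative bid.

€0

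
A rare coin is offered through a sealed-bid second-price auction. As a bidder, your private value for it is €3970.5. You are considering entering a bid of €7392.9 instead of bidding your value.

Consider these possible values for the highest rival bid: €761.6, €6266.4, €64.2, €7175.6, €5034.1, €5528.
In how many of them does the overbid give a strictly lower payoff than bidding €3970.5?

4

The deviation hurts exactly when the highest competing bid lies strictly between €3970.5 and €7392.9 — overbidding then wins at a price above your value.
€761.6: below both → same outcome either way.
€6266.4: inside the interval → strictly worse (loss €2295.9).
€64.2: below both → same outcome either way.
€7175.6: inside the interval → strictly worse (loss €3205.1).
€5034.1: inside the interval → strictly worse (loss €1063.6).
€5528: inside the interval → strictly worse (loss €1557.5).
Count: 4.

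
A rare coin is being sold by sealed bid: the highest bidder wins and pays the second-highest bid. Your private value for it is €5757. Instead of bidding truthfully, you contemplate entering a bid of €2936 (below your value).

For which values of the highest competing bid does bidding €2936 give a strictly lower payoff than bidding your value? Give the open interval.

If the competing bid is below €2936, both bids win at the same price — no difference.
If it is above €5757, both bids lose — no difference.
If it lies strictly between €2936 and €5757, bidding your value wins at a price below your value (positive payoff) while bidding €2936 loses (payoff 0).
So the deviation strictly hurts on the open interval (€2936, €5757).
Because the price is fixed by the runner-up's bid, deviating from your value can only change a good outcome into a bad one — never the reverse.

(€2936, €5757)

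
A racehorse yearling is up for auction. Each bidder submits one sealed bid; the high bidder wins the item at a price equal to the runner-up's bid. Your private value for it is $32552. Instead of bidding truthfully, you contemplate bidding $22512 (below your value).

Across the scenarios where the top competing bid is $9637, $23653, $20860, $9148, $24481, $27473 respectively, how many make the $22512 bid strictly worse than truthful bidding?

The deviation hurts exactly when the highest competing bid lies strictly between $22512 and $32552 — underbidding then forfeits a profitable win.
$9637: below both → same outcome either way.
$23653: inside the interval → strictly worse (loss $8899).
$20860: below both → same outcome either way.
$9148: below both → same outcome either way.
$24481: inside the interval → strictly worse (loss $8071).
$27473: inside the interval → strictly worse (loss $5079).
Count: 3.

3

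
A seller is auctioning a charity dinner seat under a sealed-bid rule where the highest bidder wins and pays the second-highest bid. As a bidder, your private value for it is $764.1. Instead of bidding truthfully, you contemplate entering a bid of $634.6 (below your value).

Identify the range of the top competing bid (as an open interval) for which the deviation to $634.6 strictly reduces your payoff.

($634.6, $764.1)

If the competing bid is below $634.6, both bids win at the same price — no difference.
If it is above $764.1, both bids lose — no difference.
If it lies strictly between $634.6 and $764.1, bidding your value wins at a price below your value (positive payoff) while bidding $634.6 loses (payoff 0).
So the deviation strictly hurts on the open interval ($634.6, $764.1).
Truthful bidding weakly dominates here: raising your bid can only win items priced above your value, and lowering it can only forfeit items priced below.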